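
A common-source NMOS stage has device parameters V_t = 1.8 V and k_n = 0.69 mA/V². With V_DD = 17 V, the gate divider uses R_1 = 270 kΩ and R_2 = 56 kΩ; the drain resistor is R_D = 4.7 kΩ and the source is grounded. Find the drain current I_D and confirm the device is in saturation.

V_G = V_DD·R_2/(R_1+R_2) = 17×56/326 = 2.92 V. With the source grounded, V_GS = V_G = 2.92 V.
Assume saturation: I_D = (k_n/2)(V_GS − V_t)² = (0.69/2)×(2.92 − 1.8)² = 0.345×1.12² = 0.433 mA.
V_DS = V_DD − I_D·R_D = 17 − 0.433×4.7 = 15 V.
Saturation requires V_DS ≥ V_GS − V_t = 1.12 V; 15 ≥ 1.12 ✓.

I_D ≈ 0.43 mA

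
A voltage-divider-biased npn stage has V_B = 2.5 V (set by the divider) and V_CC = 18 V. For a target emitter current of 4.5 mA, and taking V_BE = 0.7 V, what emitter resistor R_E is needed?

R_E ≈ 0.4 kΩ

V_E = V_B − V_BE = 2.5 − 0.7 = 1.8 V.
R_E = V_E / I_E = 1.8 / 4.5 = 0.4 kΩ.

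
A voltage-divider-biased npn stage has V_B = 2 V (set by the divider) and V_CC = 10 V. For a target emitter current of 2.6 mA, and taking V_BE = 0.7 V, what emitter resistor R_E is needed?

R_E ≈ 0.5 kΩ

V_E = V_B − V_BE = 2 − 0.7 = 1.3 V.
R_E = V_E / I_E = 1.3 / 2.6 = 0.5 kΩ.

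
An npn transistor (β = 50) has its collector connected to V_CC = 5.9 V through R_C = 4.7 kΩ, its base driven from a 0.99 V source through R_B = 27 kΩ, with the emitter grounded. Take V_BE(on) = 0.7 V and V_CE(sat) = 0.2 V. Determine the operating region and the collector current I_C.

active; I_C ≈ 0.54 mA

Assume active. Base-emitter loop: I_B = (V_BB − V_BE)/R_B = (0.99 − 0.7)/27 = 0.0107 mA.
I_C = β·I_B = 50×0.0107 = 0.537 mA.
V_CE = V_CC − I_C·R_C = 5.9 − 0.537×4.7 = 3.38 V > V_CE(sat), so the active-region assumption holds.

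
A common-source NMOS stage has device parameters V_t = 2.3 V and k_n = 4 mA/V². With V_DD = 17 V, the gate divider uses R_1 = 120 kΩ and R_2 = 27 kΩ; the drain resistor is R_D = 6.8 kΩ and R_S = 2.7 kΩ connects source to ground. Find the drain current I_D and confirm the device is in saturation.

I_D ≈ 0.19 mA

V_G = V_DD·R_2/(R_1+R_2) = 17×27/147 = 3.12 V.
Assume saturation: I_D = (k_n/2)(V_GS − V_t)² with V_GS = V_G − I_D·R_S = 3.12 − 2.7·I_D.
Substituting gives 14.6·I_D² − 9.88·I_D + 1.35 = 0, with roots I_D = 0.19 or 0.487 mA.
The root I_D = 0.487 mA gives V_GS = 1.81 V ≤ V_t, so take I_D = 0.19 mA.
Then V_GS = 2.61 V and V_DS = V_DD − I_D(R_D+R_S) = 17 − 0.19×9.5 = 15.2 V.
Saturation requires V_DS ≥ V_GS − V_t = 0.309 V; 15.2 ≥ 0.309 ✓.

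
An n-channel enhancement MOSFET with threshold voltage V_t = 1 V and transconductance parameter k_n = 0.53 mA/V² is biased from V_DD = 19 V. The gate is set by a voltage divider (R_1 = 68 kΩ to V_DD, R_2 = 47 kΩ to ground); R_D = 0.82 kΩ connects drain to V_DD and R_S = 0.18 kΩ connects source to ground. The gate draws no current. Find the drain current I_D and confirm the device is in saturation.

V_G = V_DD·R_2/(R_1+R_2) = 19×47/115 = 7.77 V.
Assume saturation: I_D = (k_n/2)(V_GS − V_t)² with V_GS = V_G − I_D·R_S = 7.77 − 0.18·I_D.
Substituting gives 0.00859·I_D² − 1.65·I_D + 12.1 = 0, with roots I_D = 7.68 or 184 mA.
The root I_D = 184 mA gives V_GS = -25.3 V ≤ V_t, so take I_D = 7.68 mA.
Then V_GS = 6.38 V and V_DS = V_DD − I_D(R_D+R_S) = 19 − 7.68×1 = 11.3 V.
Saturation requires V_DS ≥ V_GS − V_t = 5.38 V; 11.3 ≥ 5.38 ✓.

I_D ≈ 7.7 mA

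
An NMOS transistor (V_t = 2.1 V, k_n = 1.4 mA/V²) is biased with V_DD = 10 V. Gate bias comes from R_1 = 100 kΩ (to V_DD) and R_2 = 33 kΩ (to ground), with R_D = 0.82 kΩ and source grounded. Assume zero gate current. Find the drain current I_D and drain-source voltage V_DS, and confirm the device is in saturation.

I_D ≈ 0.1 mA, V_DS ≈ 9.9 V

V_G = V_DD·R_2/(R_1+R_2) = 10×33/133 = 2.48 V. With the source grounded, V_GS = V_G = 2.48 V.
Assume saturation: I_D = (k_n/2)(V_GS − V_t)² = (1.4/2)×(2.48 − 2.1)² = 0.7×0.381² = 0.102 mA.
V_DS = V_DD − I_D·R_D = 10 − 0.102×0.82 = 9.92 V.
Saturation requires V_DS ≥ V_GS − V_t = 0.381 V; 9.92 ≥ 0.381 ✓.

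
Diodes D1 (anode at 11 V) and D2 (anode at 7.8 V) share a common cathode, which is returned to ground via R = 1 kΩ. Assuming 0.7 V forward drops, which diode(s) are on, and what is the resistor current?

Only D1 conducts; I_R ≈ 10 mA

Assume both conduct. Then node N would need to be at both 11−0.7 = 10.3 V and 7.8−0.7 = 7.1 V, which is impossible.
Assume only D1 conducts: V_N = 11 − 0.7 = 10.3 V, so I_R = 10.3/1 = 10.3 mA.
Check D2: its anode-to-cathode voltage is 7.8 − 10.3 = -2.5 V < 0.7 V, so it is off. The assumption is consistent.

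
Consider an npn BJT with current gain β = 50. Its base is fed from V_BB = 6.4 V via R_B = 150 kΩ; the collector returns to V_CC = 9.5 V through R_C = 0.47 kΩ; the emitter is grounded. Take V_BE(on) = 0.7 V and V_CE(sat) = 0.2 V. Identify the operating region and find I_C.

active; I_C ≈ 1.9 mA

Assume active. Base-emitter loop: I_B = (V_BB − V_BE)/R_B = (6.4 − 0.7)/150 = 0.038 mA.
I_C = β·I_B = 50×0.038 = 1.9 mA.
V_CE = V_CC − I_C·R_C = 9.5 − 1.9×0.47 = 8.61 V > V_CE(sat), so the active-region assumption holds.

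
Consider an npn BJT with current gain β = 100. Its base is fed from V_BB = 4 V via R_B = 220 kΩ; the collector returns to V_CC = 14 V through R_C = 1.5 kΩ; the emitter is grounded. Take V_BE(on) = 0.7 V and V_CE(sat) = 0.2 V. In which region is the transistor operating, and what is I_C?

Assume active. Base-emitter loop: I_B = (V_BB − V_BE)/R_B = (4 − 0.7)/220 = 0.015 mA.
I_C = β·I_B = 100×0.015 = 1.5 mA.
V_CE = V_CC − I_C·R_C = 14 − 1.5×1.5 = 11.8 V > V_CE(sat), so the active-region assumption holds.

active; I_C ≈ 1.5 mA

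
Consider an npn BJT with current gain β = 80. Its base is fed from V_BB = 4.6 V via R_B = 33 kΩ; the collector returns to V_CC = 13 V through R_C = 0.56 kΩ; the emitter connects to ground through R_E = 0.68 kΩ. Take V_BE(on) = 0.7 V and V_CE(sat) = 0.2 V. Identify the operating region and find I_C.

Assume active. Base-emitter loop: I_B = (V_BB − V_BE)/(R_B + (β+1)R_E) = (4.6 − 0.7)/(33 + 81×0.68) = 0.0443 mA.
I_C = β·I_B = 80×0.0443 = 3.54 mA.
V_CE = V_CC − I_C·R_C − I_E·R_E = 13 − 3.54×0.56 − 3.59×0.68 = 8.58 V > V_CE(sat), so the active-region assumption holds.

active; I_C ≈ 3.5 mA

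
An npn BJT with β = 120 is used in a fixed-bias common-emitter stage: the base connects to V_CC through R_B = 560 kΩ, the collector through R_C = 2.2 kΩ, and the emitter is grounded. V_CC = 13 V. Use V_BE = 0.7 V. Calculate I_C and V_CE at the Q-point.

I_C ≈ 2.6 mA, V_CE ≈ 7.2 V

Base loop: V_CC = I_B·R_B + V_BE, so I_B = (13 − 0.7)/560 kΩ = 0.022 mA.
In the active region I_C = β·I_B = 120 × 0.022 = 2.64 mA.
Collector loop: V_CE = V_CC − I_C·R_C = 13 − 2.64×2.2 = 7.2 V.
Since V_CE = 7.2 V > V_CE(sat) ≈ 0.2 V, the transistor is in the active region as assumed.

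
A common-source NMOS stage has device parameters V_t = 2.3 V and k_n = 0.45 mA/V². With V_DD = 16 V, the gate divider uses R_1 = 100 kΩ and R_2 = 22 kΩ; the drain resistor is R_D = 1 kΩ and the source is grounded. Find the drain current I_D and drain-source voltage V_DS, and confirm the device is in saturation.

I_D ≈ 0.077 mA, V_DS ≈ 16 V

V_G = V_DD·R_2/(R_1+R_2) = 16×22/122 = 2.89 V. With the source grounded, V_GS = V_G = 2.89 V.
Assume saturation: I_D = (k_n/2)(V_GS − V_t)² = (0.45/2)×(2.89 − 2.3)² = 0.225×0.585² = 0.0771 mA.
V_DS = V_DD − I_D·R_D = 16 − 0.0771×1 = 15.9 V.
Saturation requires V_DS ≥ V_GS − V_t = 0.585 V; 15.9 ≥ 0.585 ✓.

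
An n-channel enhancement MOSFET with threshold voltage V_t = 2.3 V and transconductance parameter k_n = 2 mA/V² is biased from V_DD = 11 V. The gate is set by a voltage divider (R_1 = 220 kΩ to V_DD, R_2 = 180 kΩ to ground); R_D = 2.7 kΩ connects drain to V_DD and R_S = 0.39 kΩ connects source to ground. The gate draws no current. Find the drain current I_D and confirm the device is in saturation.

V_G = V_DD·R_2/(R_1+R_2) = 11×180/400 = 4.95 V.
Assume saturation: I_D = (k_n/2)(V_GS − V_t)² with V_GS = V_G − I_D·R_S = 4.95 − 0.39·I_D.
Substituting gives 0.152·I_D² − 3.07·I_D + 7.02 = 0, with roots I_D = 2.63 or 17.5 mA.
The root I_D = 17.5 mA gives V_GS = -1.89 V ≤ V_t, so take I_D = 2.63 mA.
Then V_GS = 3.92 V and V_DS = V_DD − I_D(R_D+R_S) = 11 − 2.63×3.09 = 2.86 V.
Saturation requires V_DS ≥ V_GS − V_t = 1.62 V; 2.86 ≥ 1.62 ✓.

I_D ≈ 2.6 mA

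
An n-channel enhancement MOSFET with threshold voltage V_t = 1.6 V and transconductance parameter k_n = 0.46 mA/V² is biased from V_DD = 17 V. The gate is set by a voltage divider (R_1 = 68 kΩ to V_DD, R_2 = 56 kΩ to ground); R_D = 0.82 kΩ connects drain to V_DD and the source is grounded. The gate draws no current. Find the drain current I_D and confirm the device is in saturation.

I_D ≈ 8.5 mA

V_G = V_DD·R_2/(R_1+R_2) = 17×56/124 = 7.68 V. With the source grounded, V_GS = V_G = 7.68 V.
Assume saturation: I_D = (k_n/2)(V_GS − V_t)² = (0.46/2)×(7.68 − 1.6)² = 0.23×6.08² = 8.5 mA.
V_DS = V_DD − I_D·R_D = 17 − 8.5×0.82 = 10 V.
Saturation requires V_DS ≥ V_GS − V_t = 6.08 V; 10 ≥ 6.08 ✓.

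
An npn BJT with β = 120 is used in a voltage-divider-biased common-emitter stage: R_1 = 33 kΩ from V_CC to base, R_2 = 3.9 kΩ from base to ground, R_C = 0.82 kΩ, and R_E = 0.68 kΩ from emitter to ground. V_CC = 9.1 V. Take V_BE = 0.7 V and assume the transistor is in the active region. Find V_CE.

Thevenize the base divider: V_Th = V_CC·R_2/(R_1+R_2) = 9.1×3.9/36.9 = 0.962 V, R_Th = R_1‖R_2 = 3.49 kΩ.
Base-emitter loop: V_Th = I_B·R_Th + V_BE + (β+1)I_B·R_E, so I_B = (0.962 − 0.7) / (3.49 + 121×0.68) = 0.00305 mA.
I_C = β·I_B = 120×0.00305 = 0.366 mA, and I_E = (β+1)I_B = 0.369 mA.
V_CE = V_CC − I_C·R_C − I_E·R_E = 9.1 − 0.366×0.82 − 0.369×0.68 = 8.55 V.
V_CE = 8.55 V > 0.2 V confirms active-region operation.

V_CE ≈ 8.5 V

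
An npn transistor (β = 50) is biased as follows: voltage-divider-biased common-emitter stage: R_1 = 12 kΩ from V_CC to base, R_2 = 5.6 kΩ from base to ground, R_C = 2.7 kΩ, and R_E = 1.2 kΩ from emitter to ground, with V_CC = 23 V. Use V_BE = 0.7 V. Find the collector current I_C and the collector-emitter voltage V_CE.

I_C ≈ 5.1 mA, V_CE ≈ 3 V

Thevenize the base divider: V_Th = V_CC·R_2/(R_1+R_2) = 23×5.6/17.6 = 7.32 V, R_Th = R_1‖R_2 = 3.82 kΩ.
Base-emitter loop: V_Th = I_B·R_Th + V_BE + (β+1)I_B·R_E, so I_B = (7.32 − 0.7) / (3.82 + 51×1.2) = 0.102 mA.
I_C = β·I_B = 50×0.102 = 5.09 mA, and I_E = (β+1)I_B = 5.19 mA.
V_CE = V_CC − I_C·R_C − I_E·R_E = 23 − 5.09×2.7 − 5.19×1.2 = 3.03 V.
V_CE = 3.03 V > 0.2 V confirms active-region operation.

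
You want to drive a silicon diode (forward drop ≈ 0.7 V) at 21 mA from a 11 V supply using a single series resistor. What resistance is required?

R ≈ 0.49 kΩ

The resistor drops V_S − V_D = 11 − 0.7 = 10.3 V at 21 mA.
R = 10.3 V / 21 mA = 0.49 kΩ.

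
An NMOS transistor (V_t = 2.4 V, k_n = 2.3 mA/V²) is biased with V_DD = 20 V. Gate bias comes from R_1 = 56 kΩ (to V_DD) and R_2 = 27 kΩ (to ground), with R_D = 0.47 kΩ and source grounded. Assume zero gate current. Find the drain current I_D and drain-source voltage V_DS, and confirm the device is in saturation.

I_D ≈ 19 mA, V_DS ≈ 11 V

V_G = V_DD·R_2/(R_1+R_2) = 20×27/83 = 6.51 V. With the source grounded, V_GS = V_G = 6.51 V.
Assume saturation: I_D = (k_n/2)(V_GS − V_t)² = (2.3/2)×(6.51 − 2.4)² = 1.15×4.11² = 19.4 mA.
V_DS = V_DD − I_D·R_D = 20 − 19.4×0.47 = 10.9 V.
Saturation requires V_DS ≥ V_GS − V_t = 4.11 V; 10.9 ≥ 4.11 ✓.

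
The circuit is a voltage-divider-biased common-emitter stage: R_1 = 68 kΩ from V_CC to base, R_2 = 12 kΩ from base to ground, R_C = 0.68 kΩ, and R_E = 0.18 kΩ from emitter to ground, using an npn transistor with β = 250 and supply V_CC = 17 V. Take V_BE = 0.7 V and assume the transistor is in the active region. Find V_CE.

V_CE ≈ 9.8 V

Thevenize the base divider: V_Th = V_CC·R_2/(R_1+R_2) = 17×12/80 = 2.55 V, R_Th = R_1‖R_2 = 10.2 kΩ.
Base-emitter loop: V_Th = I_B·R_Th + V_BE + (β+1)I_B·R_E, so I_B = (2.55 − 0.7) / (10.2 + 251×0.18) = 0.0334 mA.
I_C = β·I_B = 250×0.0334 = 8.35 mA, and I_E = (β+1)I_B = 8.38 mA.
V_CE = V_CC − I_C·R_C − I_E·R_E = 17 − 8.35×0.68 − 8.38×0.18 = 9.81 V.
V_CE = 9.81 V > 0.2 V confirms active-region operation.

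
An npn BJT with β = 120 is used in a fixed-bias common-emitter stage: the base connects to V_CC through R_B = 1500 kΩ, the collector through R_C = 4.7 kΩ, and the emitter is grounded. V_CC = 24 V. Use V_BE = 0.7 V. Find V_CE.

Base loop: V_CC = I_B·R_B + V_BE, so I_B = (24 − 0.7)/1500 kΩ = 0.0155 mA.
In the active region I_C = β·I_B = 120 × 0.0155 = 1.86 mA.
Collector loop: V_CE = V_CC − I_C·R_C = 24 − 1.86×4.7 = 15.2 V.
Since V_CE = 15.2 V > V_CE(sat) ≈ 0.2 V, the transistor is in the active region as assumed.

V_CE ≈ 15 V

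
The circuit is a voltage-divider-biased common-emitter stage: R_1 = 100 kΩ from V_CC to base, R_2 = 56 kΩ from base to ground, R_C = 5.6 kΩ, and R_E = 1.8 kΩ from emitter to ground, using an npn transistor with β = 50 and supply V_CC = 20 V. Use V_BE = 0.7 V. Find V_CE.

Thevenize the base divider: V_Th = V_CC·R_2/(R_1+R_2) = 20×56/156 = 7.18 V, R_Th = R_1‖R_2 = 35.9 kΩ.
Base-emitter loop: V_Th = I_B·R_Th + V_BE + (β+1)I_B·R_E, so I_B = (7.18 − 0.7) / (35.9 + 51×1.8) = 0.0507 mA.
I_C = β·I_B = 50×0.0507 = 2.54 mA, and I_E = (β+1)I_B = 2.59 mA.
V_CE = V_CC − I_C·R_C − I_E·R_E = 20 − 2.54×5.6 − 2.59×1.8 = 1.13 V.
V_CE = 1.13 V > 0.2 V confirms active-region operation.

V_CE ≈ 1.1 V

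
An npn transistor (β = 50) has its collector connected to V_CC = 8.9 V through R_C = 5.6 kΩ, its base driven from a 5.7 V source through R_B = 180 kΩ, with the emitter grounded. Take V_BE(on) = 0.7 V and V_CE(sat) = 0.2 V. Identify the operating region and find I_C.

Assume active. Base-emitter loop: I_B = (V_BB − V_BE)/R_B = (5.7 − 0.7)/180 = 0.0278 mA.
I_C = β·I_B = 50×0.0278 = 1.39 mA.
V_CE = V_CC − I_C·R_C = 8.9 − 1.39×5.6 = 1.12 V > V_CE(sat), so the active-region assumption holds.

active; I_C ≈ 1.4 mA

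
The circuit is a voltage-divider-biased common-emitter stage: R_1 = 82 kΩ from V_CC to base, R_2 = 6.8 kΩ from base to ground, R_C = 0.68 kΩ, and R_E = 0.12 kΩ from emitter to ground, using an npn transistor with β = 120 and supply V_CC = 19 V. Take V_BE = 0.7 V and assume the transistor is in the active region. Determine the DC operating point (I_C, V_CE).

Thevenize the base divider: V_Th = V_CC·R_2/(R_1+R_2) = 19×6.8/88.8 = 1.45 V, R_Th = R_1‖R_2 = 6.28 kΩ.
Base-emitter loop: V_Th = I_B·R_Th + V_BE + (β+1)I_B·R_E, so I_B = (1.45 − 0.7) / (6.28 + 121×0.12) = 0.0363 mA.
I_C = β·I_B = 120×0.0363 = 4.36 mA, and I_E = (β+1)I_B = 4.39 mA.
V_CE = V_CC − I_C·R_C − I_E·R_E = 19 − 4.36×0.68 − 4.39×0.12 = 15.5 V.
V_CE = 15.5 V > 0.2 V confirms active-region operation.

I_C ≈ 4.4 mA, V_CE ≈ 16 V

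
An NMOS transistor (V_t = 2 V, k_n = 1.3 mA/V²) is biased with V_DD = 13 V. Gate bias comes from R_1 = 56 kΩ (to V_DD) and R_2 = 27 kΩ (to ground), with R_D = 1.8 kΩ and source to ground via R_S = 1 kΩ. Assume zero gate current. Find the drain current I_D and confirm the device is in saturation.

V_G = V_DD·R_2/(R_1+R_2) = 13×27/83 = 4.23 V.
Assume saturation: I_D = (k_n/2)(V_GS − V_t)² with V_GS = V_G − I_D·R_S = 4.23 − 1·I_D.
Substituting gives 0.65·I_D² − 3.9·I_D + 3.23 = 0, with roots I_D = 0.993 or 5 mA.
The root I_D = 5 mA gives V_GS = -0.774 V ≤ V_t, so take I_D = 0.993 mA.
Then V_GS = 3.24 V and V_DS = V_DD − I_D(R_D+R_S) = 13 − 0.993×2.8 = 10.2 V.
Saturation requires V_DS ≥ V_GS − V_t = 1.24 V; 10.2 ≥ 1.24 ✓.

I_D ≈ 0.99 mA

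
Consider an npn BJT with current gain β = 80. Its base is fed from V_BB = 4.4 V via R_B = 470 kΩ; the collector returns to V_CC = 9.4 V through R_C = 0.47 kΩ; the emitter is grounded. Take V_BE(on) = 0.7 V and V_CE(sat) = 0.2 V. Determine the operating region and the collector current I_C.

Assume active. Base-emitter loop: I_B = (V_BB − V_BE)/R_B = (4.4 − 0.7)/470 = 0.00787 mA.
I_C = β·I_B = 80×0.00787 = 0.63 mA.
V_CE = V_CC − I_C·R_C = 9.4 − 0.63×0.47 = 9.1 V > V_CE(sat), so the active-region assumption holds.

active; I_C ≈ 0.63 mA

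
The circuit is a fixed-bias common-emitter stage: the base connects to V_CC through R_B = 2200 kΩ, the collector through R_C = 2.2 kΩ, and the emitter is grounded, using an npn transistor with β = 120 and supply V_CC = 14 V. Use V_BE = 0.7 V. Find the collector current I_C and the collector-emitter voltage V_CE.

Base loop: V_CC = I_B·R_B + V_BE, so I_B = (14 − 0.7)/2200 kΩ = 0.00605 mA.
In the active region I_C = β·I_B = 120 × 0.00605 = 0.725 mA.
Collector loop: V_CE = V_CC − I_C·R_C = 14 − 0.725×2.2 = 12.4 V.
Since V_CE = 12.4 V > V_CE(sat) ≈ 0.2 V, the transistor is in the active region as assumed.

I_C ≈ 0.73 mA, V_CE ≈ 12 V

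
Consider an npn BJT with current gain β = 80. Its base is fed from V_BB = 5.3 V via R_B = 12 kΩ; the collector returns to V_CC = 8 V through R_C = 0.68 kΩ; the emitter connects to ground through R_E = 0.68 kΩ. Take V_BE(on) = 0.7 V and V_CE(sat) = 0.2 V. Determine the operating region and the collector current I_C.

Assume active. Base-emitter loop: I_B = (V_BB − V_BE)/(R_B + (β+1)R_E) = (5.3 − 0.7)/(12 + 81×0.68) = 0.0686 mA.
I_C = β·I_B = 80×0.0686 = 5.49 mA.
V_CE = V_CC − I_C·R_C − I_E·R_E = 8 − 5.49×0.68 − 5.55×0.68 = 0.492 V > V_CE(sat), so the active-region assumption holds.

active; I_C ≈ 5.5 mA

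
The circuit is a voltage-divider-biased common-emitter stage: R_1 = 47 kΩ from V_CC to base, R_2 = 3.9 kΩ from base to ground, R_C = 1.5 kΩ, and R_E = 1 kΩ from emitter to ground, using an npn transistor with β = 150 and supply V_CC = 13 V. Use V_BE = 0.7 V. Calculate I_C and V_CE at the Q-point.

Thevenize the base divider: V_Th = V_CC·R_2/(R_1+R_2) = 13×3.9/50.9 = 0.996 V, R_Th = R_1‖R_2 = 3.6 kΩ.
Base-emitter loop: V_Th = I_B·R_Th + V_BE + (β+1)I_B·R_E, so I_B = (0.996 − 0.7) / (3.6 + 151×1) = 0.00192 mA.
I_C = β·I_B = 150×0.00192 = 0.287 mA, and I_E = (β+1)I_B = 0.289 mA.
V_CE = V_CC − I_C·R_C − I_E·R_E = 13 − 0.287×1.5 − 0.289×1 = 12.3 V.
V_CE = 12.3 V > 0.2 V confirms active-region operation.

I_C ≈ 0.29 mA, V_CE ≈ 12 V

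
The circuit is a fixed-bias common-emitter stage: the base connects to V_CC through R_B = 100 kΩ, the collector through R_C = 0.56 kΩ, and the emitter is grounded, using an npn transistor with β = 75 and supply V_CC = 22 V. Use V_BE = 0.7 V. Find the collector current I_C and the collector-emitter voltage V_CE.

Base loop: V_CC = I_B·R_B + V_BE, so I_B = (22 − 0.7)/100 kΩ = 0.213 mA.
In the active region I_C = β·I_B = 75 × 0.213 = 16 mA.
Collector loop: V_CE = V_CC − I_C·R_C = 22 − 16×0.56 = 13.1 V.
Since V_CE = 13.1 V > V_CE(sat) ≈ 0.2 V, the transistor is in the active region as assumed.

I_C ≈ 16 mA, V_CE ≈ 13 V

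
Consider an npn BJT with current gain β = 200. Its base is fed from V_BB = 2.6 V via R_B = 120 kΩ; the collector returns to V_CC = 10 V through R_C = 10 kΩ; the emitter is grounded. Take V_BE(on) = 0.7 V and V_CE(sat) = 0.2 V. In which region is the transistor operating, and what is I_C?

saturation; I_C ≈ 0.98 mA

Assume active: I_B = (2.6 − 0.7)/120 = 0.0158 mA, giving I_C = β·I_B = 3.17 mA.
But then V_CE = 10 − 3.17×10 = -21.7 V < V_CE(sat) = 0.2 V — impossible in the active region.
So the transistor is saturated. With V_CE = 0.2 V, I_C = (V_CC − 0.2)/R_C = 9.8/10 = 0.98 mA.
Check: β·I_B = 3.17 mA > I_C = 0.98 mA, confirming saturation.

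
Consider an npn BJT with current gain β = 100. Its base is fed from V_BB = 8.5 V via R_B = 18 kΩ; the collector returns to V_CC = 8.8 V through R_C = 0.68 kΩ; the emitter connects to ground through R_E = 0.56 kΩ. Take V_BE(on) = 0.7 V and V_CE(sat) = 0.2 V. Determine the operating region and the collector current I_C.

saturation; I_C ≈ 6.8 mA

Assume active: I_B = (8.5 − 0.7)/(18 + 101×0.56) = 0.105 mA, I_C = β·I_B = 10.5 mA.
Then V_CE = 8.8 − 10.5×0.68 − 10.6×0.56 = -4.23 V < 0.2 V — the active assumption fails.
Re-solve with V_CE = 0.2 V. KCL at the emitter: V_E/R_E = (V_BB−0.7−V_E)/R_B + (V_CC−0.2−V_E)/R_C, giving V_E = 3.95 V.
I_C = (V_CC − 0.2 − V_E)/R_C = (8.6 − 3.95)/0.68 = 6.84 mA.
Check: I_B = (7.8 − 3.95)/18 = 0.214 mA, and β·I_B = 21.4 mA > I_C, confirming saturation.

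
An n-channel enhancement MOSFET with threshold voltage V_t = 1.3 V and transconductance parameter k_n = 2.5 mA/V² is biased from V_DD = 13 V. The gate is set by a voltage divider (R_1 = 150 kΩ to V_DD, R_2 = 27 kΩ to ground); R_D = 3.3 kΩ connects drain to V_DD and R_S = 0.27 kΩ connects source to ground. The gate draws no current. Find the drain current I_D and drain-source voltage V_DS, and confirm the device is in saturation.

I_D ≈ 0.41 mA, V_DS ≈ 12 V

V_G = V_DD·R_2/(R_1+R_2) = 13×27/177 = 1.98 V.
Assume saturation: I_D = (k_n/2)(V_GS − V_t)² with V_GS = V_G − I_D·R_S = 1.98 − 0.27·I_D.
Substituting gives 0.0911·I_D² − 1.46·I_D + 0.583 = 0, with roots I_D = 0.41 or 15.6 mA.
The root I_D = 15.6 mA gives V_GS = -2.24 V ≤ V_t, so take I_D = 0.41 mA.
Then V_GS = 1.87 V and V_DS = V_DD − I_D(R_D+R_S) = 13 − 0.41×3.57 = 11.5 V.
Saturation requires V_DS ≥ V_GS − V_t = 0.572 V; 11.5 ≥ 0.572 ✓.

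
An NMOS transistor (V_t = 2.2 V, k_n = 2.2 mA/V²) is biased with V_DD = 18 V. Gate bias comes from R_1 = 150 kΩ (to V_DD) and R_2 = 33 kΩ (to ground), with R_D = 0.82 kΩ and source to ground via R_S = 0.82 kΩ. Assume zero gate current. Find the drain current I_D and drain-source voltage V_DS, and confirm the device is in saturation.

V_G = V_DD·R_2/(R_1+R_2) = 18×33/183 = 3.25 V.
Assume saturation: I_D = (k_n/2)(V_GS − V_t)² with V_GS = V_G − I_D·R_S = 3.25 − 0.82·I_D.
Substituting gives 0.74·I_D² − 2.89·I_D + 1.2 = 0, with roots I_D = 0.475 or 3.43 mA.
The root I_D = 3.43 mA gives V_GS = 0.435 V ≤ V_t, so take I_D = 0.475 mA.
Then V_GS = 2.86 V and V_DS = V_DD − I_D(R_D+R_S) = 18 − 0.475×1.64 = 17.2 V.
Saturation requires V_DS ≥ V_GS − V_t = 0.657 V; 17.2 ≥ 0.657 ✓.

I_D ≈ 0.47 mA, V_DS ≈ 17 V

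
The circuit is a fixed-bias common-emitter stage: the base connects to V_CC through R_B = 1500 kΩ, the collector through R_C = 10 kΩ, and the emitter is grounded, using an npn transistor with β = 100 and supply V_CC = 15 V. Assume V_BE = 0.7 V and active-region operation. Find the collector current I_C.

I_C ≈ 0.95 mA

Base loop: V_CC = I_B·R_B + V_BE, so I_B = (15 − 0.7)/1500 kΩ = 0.00953 mA.
In the active region I_C = β·I_B = 100 × 0.00953 = 0.953 mA.
Collector loop: V_CE = V_CC − I_C·R_C = 15 − 0.953×10 = 5.47 V.
Since V_CE = 5.47 V > V_CE(sat) ≈ 0.2 V, the transistor is in the active region as assumed.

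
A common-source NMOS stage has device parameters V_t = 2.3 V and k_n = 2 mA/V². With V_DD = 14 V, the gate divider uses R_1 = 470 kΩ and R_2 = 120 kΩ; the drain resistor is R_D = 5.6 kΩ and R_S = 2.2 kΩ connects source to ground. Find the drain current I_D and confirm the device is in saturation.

I_D ≈ 0.1 mA

V_G = V_DD·R_2/(R_1+R_2) = 14×120/590 = 2.85 V.
Assume saturation: I_D = (k_n/2)(V_GS − V_t)² with V_GS = V_G − I_D·R_S = 2.85 − 2.2·I_D.
Substituting gives 4.84·I_D² − 3.41·I_D + 0.3 = 0, with roots I_D = 0.103 or 0.601 mA.
The root I_D = 0.601 mA gives V_GS = 1.52 V ≤ V_t, so take I_D = 0.103 mA.
Then V_GS = 2.62 V and V_DS = V_DD − I_D(R_D+R_S) = 14 − 0.103×7.8 = 13.2 V.
Saturation requires V_DS ≥ V_GS − V_t = 0.321 V; 13.2 ≥ 0.321 ✓.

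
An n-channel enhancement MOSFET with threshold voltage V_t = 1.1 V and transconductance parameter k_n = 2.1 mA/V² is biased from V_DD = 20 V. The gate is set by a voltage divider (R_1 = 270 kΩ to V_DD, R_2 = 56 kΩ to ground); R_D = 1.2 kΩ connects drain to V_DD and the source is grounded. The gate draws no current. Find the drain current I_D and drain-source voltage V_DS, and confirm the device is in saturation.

I_D ≈ 5.7 mA, V_DS ≈ 13 V

V_G = V_DD·R_2/(R_1+R_2) = 20×56/326 = 3.44 V. With the source grounded, V_GS = V_G = 3.44 V.
Assume saturation: I_D = (k_n/2)(V_GS − V_t)² = (2.1/2)×(3.44 − 1.1)² = 1.05×2.34² = 5.73 mA.
V_DS = V_DD − I_D·R_D = 20 − 5.73×1.2 = 13.1 V.
Saturation requires V_DS ≥ V_GS − V_t = 2.34 V; 13.1 ≥ 2.34 ✓.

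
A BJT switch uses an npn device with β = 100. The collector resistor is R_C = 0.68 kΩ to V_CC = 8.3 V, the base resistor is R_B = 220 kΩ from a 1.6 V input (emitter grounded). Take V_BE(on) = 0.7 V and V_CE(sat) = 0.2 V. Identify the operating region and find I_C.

Assume active. Base-emitter loop: I_B = (V_BB − V_BE)/R_B = (1.6 − 0.7)/220 = 0.00409 mA.
I_C = β·I_B = 100×0.00409 = 0.409 mA.
V_CE = V_CC − I_C·R_C = 8.3 − 0.409×0.68 = 8.02 V > V_CE(sat), so the active-region assumption holds.

active; I_C ≈ 0.41 mA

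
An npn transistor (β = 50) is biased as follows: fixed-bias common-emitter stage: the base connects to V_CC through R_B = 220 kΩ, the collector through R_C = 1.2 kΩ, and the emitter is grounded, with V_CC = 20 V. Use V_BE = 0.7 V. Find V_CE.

Base loop: V_CC = I_B·R_B + V_BE, so I_B = (20 − 0.7)/220 kΩ = 0.0877 mA.
In the active region I_C = β·I_B = 50 × 0.0877 = 4.39 mA.
Collector loop: V_CE = V_CC − I_C·R_C = 20 − 4.39×1.2 = 14.7 V.
Since V_CE = 14.7 V > V_CE(sat) ≈ 0.2 V, the transistor is in the active region as assumed.

V_CE ≈ 15 V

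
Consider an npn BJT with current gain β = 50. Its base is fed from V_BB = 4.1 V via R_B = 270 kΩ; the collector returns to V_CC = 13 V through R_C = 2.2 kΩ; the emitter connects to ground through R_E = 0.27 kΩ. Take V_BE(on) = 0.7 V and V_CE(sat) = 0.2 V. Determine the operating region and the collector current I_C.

Assume active. Base-emitter loop: I_B = (V_BB − V_BE)/(R_B + (β+1)R_E) = (4.1 − 0.7)/(270 + 51×0.27) = 0.012 mA.
I_C = β·I_B = 50×0.012 = 0.599 mA.
V_CE = V_CC − I_C·R_C − I_E·R_E = 13 − 0.599×2.2 − 0.611×0.27 = 11.5 V > V_CE(sat), so the active-region assumption holds.

active; I_C ≈ 0.6 mA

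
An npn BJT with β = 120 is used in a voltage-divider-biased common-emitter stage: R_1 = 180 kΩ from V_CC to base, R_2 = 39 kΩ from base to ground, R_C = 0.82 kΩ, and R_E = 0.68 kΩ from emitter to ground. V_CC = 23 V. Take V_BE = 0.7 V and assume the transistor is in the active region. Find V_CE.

V_CE ≈ 18 V

Thevenize the base divider: V_Th = V_CC·R_2/(R_1+R_2) = 23×39/219 = 4.1 V, R_Th = R_1‖R_2 = 32.1 kΩ.
Base-emitter loop: V_Th = I_B·R_Th + V_BE + (β+1)I_B·R_E, so I_B = (4.1 − 0.7) / (32.1 + 121×0.68) = 0.0297 mA.
I_C = β·I_B = 120×0.0297 = 3.56 mA, and I_E = (β+1)I_B = 3.59 mA.
V_CE = V_CC − I_C·R_C − I_E·R_E = 23 − 3.56×0.82 − 3.59×0.68 = 17.6 V.
V_CE = 17.6 V > 0.2 V confirms active-region operation.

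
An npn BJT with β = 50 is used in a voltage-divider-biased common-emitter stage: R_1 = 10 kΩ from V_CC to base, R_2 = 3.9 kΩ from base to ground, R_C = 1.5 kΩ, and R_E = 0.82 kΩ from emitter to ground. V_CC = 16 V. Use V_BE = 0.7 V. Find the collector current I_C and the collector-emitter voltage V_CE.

Thevenize the base divider: V_Th = V_CC·R_2/(R_1+R_2) = 16×3.9/13.9 = 4.49 V, R_Th = R_1‖R_2 = 2.81 kΩ.
Base-emitter loop: V_Th = I_B·R_Th + V_BE + (β+1)I_B·R_E, so I_B = (4.49 − 0.7) / (2.81 + 51×0.82) = 0.0849 mA.
I_C = β·I_B = 50×0.0849 = 4.25 mA, and I_E = (β+1)I_B = 4.33 mA.
V_CE = V_CC − I_C·R_C − I_E·R_E = 16 − 4.25×1.5 − 4.33×0.82 = 6.08 V.
V_CE = 6.08 V > 0.2 V confirms active-region operation.

I_C ≈ 4.2 mA, V_CE ≈ 6.1 V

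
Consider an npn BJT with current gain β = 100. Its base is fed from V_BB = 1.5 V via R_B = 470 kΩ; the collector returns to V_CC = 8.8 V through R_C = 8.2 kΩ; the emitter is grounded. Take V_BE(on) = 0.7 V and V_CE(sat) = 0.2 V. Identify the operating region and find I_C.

active; I_C ≈ 0.17 mA

Assume active. Base-emitter loop: I_B = (V_BB − V_BE)/R_B = (1.5 − 0.7)/470 = 0.0017 mA.
I_C = β·I_B = 100×0.0017 = 0.17 mA.
V_CE = V_CC − I_C·R_C = 8.8 − 0.17×8.2 = 7.4 V > V_CE(sat), so the active-region assumption holds.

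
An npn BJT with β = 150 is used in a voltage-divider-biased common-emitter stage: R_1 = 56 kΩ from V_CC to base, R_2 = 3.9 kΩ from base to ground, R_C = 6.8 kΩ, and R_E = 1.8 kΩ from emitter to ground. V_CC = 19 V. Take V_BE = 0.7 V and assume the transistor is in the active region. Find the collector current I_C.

Thevenize the base divider: V_Th = V_CC·R_2/(R_1+R_2) = 19×3.9/59.9 = 1.24 V, R_Th = R_1‖R_2 = 3.65 kΩ.
Base-emitter loop: V_Th = I_B·R_Th + V_BE + (β+1)I_B·R_E, so I_B = (1.24 − 0.7) / (3.65 + 151×1.8) = 0.00195 mA.
I_C = β·I_B = 150×0.00195 = 0.292 mA, and I_E = (β+1)I_B = 0.294 mA.
V_CE = V_CC − I_C·R_C − I_E·R_E = 19 − 0.292×6.8 − 0.294×1.8 = 16.5 V.
V_CE = 16.5 V > 0.2 V confirms active-region operation.

I_C ≈ 0.29 mA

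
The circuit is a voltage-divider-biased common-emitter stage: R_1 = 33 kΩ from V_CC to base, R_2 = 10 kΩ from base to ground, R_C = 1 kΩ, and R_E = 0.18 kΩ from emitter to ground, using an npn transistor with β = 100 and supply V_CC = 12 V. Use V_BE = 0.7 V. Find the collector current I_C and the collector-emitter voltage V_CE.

Thevenize the base divider: V_Th = V_CC·R_2/(R_1+R_2) = 12×10/43 = 2.79 V, R_Th = R_1‖R_2 = 7.67 kΩ.
Base-emitter loop: V_Th = I_B·R_Th + V_BE + (β+1)I_B·R_E, so I_B = (2.79 − 0.7) / (7.67 + 101×0.18) = 0.0809 mA.
I_C = β·I_B = 100×0.0809 = 8.09 mA, and I_E = (β+1)I_B = 8.17 mA.
V_CE = V_CC − I_C·R_C − I_E·R_E = 12 − 8.09×1 − 8.17×0.18 = 2.44 V.
V_CE = 2.44 V > 0.2 V confirms active-region operation.

I_C ≈ 8.1 mA, V_CE ≈ 2.4 V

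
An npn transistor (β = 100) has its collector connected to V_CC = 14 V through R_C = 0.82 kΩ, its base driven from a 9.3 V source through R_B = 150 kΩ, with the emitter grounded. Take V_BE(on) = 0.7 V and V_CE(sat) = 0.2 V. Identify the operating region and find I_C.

active; I_C ≈ 5.7 mA

Assume active. Base-emitter loop: I_B = (V_BB − V_BE)/R_B = (9.3 − 0.7)/150 = 0.0573 mA.
I_C = β·I_B = 100×0.0573 = 5.73 mA.
V_CE = V_CC − I_C·R_C = 14 − 5.73×0.82 = 9.3 V > V_CE(sat), so the active-region assumption holds.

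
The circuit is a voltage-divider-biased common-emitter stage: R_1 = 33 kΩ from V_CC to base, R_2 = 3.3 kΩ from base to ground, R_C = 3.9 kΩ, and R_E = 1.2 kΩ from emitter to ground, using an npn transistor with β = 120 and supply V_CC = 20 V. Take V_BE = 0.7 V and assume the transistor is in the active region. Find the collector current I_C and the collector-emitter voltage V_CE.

Thevenize the base divider: V_Th = V_CC·R_2/(R_1+R_2) = 20×3.3/36.3 = 1.82 V, R_Th = R_1‖R_2 = 3 kΩ.
Base-emitter loop: V_Th = I_B·R_Th + V_BE + (β+1)I_B·R_E, so I_B = (1.82 − 0.7) / (3 + 121×1.2) = 0.00755 mA.
I_C = β·I_B = 120×0.00755 = 0.905 mA, and I_E = (β+1)I_B = 0.913 mA.
V_CE = V_CC − I_C·R_C − I_E·R_E = 20 − 0.905×3.9 − 0.913×1.2 = 15.4 V.
V_CE = 15.4 V > 0.2 V confirms active-region operation.

I_C ≈ 0.91 mA, V_CE ≈ 15 V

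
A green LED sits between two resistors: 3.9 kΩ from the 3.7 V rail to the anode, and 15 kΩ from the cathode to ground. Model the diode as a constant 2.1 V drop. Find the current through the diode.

I ≈ 0.085 mA

The two resistors are in series with the diode, so KVL gives 3.7 = I·3.9 + 2.1 + I·15.
I = (3.7 − 2.1) / (3.9 + 15) kΩ = 1.6 / 18.9 = 0.0847 mA.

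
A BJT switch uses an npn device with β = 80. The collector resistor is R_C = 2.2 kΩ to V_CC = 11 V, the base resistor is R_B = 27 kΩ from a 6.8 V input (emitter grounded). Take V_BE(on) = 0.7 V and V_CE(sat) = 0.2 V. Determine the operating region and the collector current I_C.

saturation; I_C ≈ 4.9 mA

Assume active: I_B = (6.8 − 0.7)/27 = 0.226 mA, giving I_C = β·I_B = 18.1 mA.
But then V_CE = 11 − 18.1×2.2 = -28.8 V < V_CE(sat) = 0.2 V — impossible in the active region.
So the transistor is saturated. With V_CE = 0.2 V, I_C = (V_CC − 0.2)/R_C = 10.8/2.2 = 4.91 mA.
Check: β·I_B = 18.1 mA > I_C = 4.91 mA, confirming saturation.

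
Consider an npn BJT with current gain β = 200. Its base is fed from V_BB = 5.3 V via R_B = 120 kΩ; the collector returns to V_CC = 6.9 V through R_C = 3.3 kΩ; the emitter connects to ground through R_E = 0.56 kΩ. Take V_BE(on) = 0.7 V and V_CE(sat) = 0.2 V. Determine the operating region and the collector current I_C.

saturation; I_C ≈ 1.7 mA

Assume active: I_B = (5.3 − 0.7)/(120 + 201×0.56) = 0.0198 mA, I_C = β·I_B = 3.96 mA.
Then V_CE = 6.9 − 3.96×3.3 − 3.98×0.56 = -8.38 V < 0.2 V — the active assumption fails.
Re-solve with V_CE = 0.2 V. KCL at the emitter: V_E/R_E = (V_BB−0.7−V_E)/R_B + (V_CC−0.2−V_E)/R_C, giving V_E = 0.986 V.
I_C = (V_CC − 0.2 − V_E)/R_C = (6.7 − 0.986)/3.3 = 1.73 mA.
Check: I_B = (4.6 − 0.986)/120 = 0.0301 mA, and β·I_B = 6.02 mA > I_C, confirming saturation.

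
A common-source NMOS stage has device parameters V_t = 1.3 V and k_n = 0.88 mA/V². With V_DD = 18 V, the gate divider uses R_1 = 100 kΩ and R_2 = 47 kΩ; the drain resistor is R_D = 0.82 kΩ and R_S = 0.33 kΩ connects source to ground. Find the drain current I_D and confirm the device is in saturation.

I_D ≈ 4.2 mA

V_G = V_DD·R_2/(R_1+R_2) = 18×47/147 = 5.76 V.
Assume saturation: I_D = (k_n/2)(V_GS − V_t)² with V_GS = V_G − I_D·R_S = 5.76 − 0.33·I_D.
Substituting gives 0.0479·I_D² − 2.29·I_D + 8.73 = 0, with roots I_D = 4.17 or 43.7 mA.
The root I_D = 43.7 mA gives V_GS = -8.67 V ≤ V_t, so take I_D = 4.17 mA.
Then V_GS = 4.38 V and V_DS = V_DD − I_D(R_D+R_S) = 18 − 4.17×1.15 = 13.2 V.
Saturation requires V_DS ≥ V_GS − V_t = 3.08 V; 13.2 ≥ 3.08 ✓.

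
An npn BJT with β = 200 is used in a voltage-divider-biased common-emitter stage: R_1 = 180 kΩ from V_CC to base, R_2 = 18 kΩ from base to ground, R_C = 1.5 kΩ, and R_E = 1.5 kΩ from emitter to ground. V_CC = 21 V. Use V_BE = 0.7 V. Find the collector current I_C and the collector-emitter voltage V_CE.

I_C ≈ 0.76 mA, V_CE ≈ 19 V

Thevenize the base divider: V_Th = V_CC·R_2/(R_1+R_2) = 21×18/198 = 1.91 V, R_Th = R_1‖R_2 = 16.4 kΩ.
Base-emitter loop: V_Th = I_B·R_Th + V_BE + (β+1)I_B·R_E, so I_B = (1.91 − 0.7) / (16.4 + 201×1.5) = 0.0038 mA.
I_C = β·I_B = 200×0.0038 = 0.761 mA, and I_E = (β+1)I_B = 0.765 mA.
V_CE = V_CC − I_C·R_C − I_E·R_E = 21 − 0.761×1.5 − 0.765×1.5 = 18.7 V.
V_CE = 18.7 V > 0.2 V confirms active-region operation.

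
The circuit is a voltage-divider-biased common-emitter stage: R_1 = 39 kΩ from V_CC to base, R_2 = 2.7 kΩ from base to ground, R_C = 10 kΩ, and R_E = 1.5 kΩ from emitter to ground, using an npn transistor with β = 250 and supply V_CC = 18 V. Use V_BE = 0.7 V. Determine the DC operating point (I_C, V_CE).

Thevenize the base divider: V_Th = V_CC·R_2/(R_1+R_2) = 18×2.7/41.7 = 1.17 V, R_Th = R_1‖R_2 = 2.53 kΩ.
Base-emitter loop: V_Th = I_B·R_Th + V_BE + (β+1)I_B·R_E, so I_B = (1.17 − 0.7) / (2.53 + 251×1.5) = 0.00123 mA.
I_C = β·I_B = 250×0.00123 = 0.307 mA, and I_E = (β+1)I_B = 0.308 mA.
V_CE = V_CC − I_C·R_C − I_E·R_E = 18 − 0.307×10 − 0.308×1.5 = 14.5 V.
V_CE = 14.5 V > 0.2 V confirms active-region operation.

I_C ≈ 0.31 mA, V_CE ≈ 14 V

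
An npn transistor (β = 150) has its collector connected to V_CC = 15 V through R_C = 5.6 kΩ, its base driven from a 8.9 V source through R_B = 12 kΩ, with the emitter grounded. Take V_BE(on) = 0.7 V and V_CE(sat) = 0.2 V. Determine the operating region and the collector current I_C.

saturation; I_C ≈ 2.6 mA

Assume active: I_B = (8.9 − 0.7)/12 = 0.683 mA, giving I_C = β·I_B = 103 mA.
But then V_CE = 15 − 103×5.6 = -559 V < V_CE(sat) = 0.2 V — impossible in the active region.
So the transistor is saturated. With V_CE = 0.2 V, I_C = (V_CC − 0.2)/R_C = 14.8/5.6 = 2.64 mA.
Check: β·I_B = 103 mA > I_C = 2.64 mA, confirming saturation.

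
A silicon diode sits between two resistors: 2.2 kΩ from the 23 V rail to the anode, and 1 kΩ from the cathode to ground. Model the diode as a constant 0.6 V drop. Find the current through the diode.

The two resistors are in series with the diode, so KVL gives 23 = I·2.2 + 0.6 + I·1.
I = (23 − 0.6) / (2.2 + 1) kΩ = 22.4 / 3.2 = 7 mA.

I ≈ 7 mA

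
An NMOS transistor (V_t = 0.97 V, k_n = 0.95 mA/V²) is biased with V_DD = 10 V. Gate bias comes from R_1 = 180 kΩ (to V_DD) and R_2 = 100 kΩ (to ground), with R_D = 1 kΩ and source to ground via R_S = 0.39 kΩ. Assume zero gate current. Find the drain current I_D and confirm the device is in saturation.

I_D ≈ 1.7 mA

V_G = V_DD·R_2/(R_1+R_2) = 10×100/280 = 3.57 V.
Assume saturation: I_D = (k_n/2)(V_GS − V_t)² with V_GS = V_G − I_D·R_S = 3.57 − 0.39·I_D.
Substituting gives 0.0722·I_D² − 1.96·I_D + 3.21 = 0, with roots I_D = 1.75 or 25.4 mA.
The root I_D = 25.4 mA gives V_GS = -6.35 V ≤ V_t, so take I_D = 1.75 mA.
Then V_GS = 2.89 V and V_DS = V_DD − I_D(R_D+R_S) = 10 − 1.75×1.39 = 7.57 V.
Saturation requires V_DS ≥ V_GS − V_t = 1.92 V; 7.57 ≥ 1.92 ✓.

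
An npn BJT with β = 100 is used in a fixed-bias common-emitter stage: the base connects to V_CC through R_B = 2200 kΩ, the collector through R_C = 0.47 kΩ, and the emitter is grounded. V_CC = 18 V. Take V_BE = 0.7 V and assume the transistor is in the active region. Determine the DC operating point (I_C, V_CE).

I_C ≈ 0.79 mA, V_CE ≈ 18 V

Base loop: V_CC = I_B·R_B + V_BE, so I_B = (18 − 0.7)/2200 kΩ = 0.00786 mA.
In the active region I_C = β·I_B = 100 × 0.00786 = 0.786 mA.
Collector loop: V_CE = V_CC − I_C·R_C = 18 − 0.786×0.47 = 17.6 V.
Since V_CE = 17.6 V > V_CE(sat) ≈ 0.2 V, the transistor is in the active region as assumed.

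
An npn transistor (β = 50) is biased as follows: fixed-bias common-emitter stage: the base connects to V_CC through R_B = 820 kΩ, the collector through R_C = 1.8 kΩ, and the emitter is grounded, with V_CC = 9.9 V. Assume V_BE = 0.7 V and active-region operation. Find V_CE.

V_CE ≈ 8.9 V

Base loop: V_CC = I_B·R_B + V_BE, so I_B = (9.9 − 0.7)/820 kΩ = 0.0112 mA.
In the active region I_C = β·I_B = 50 × 0.0112 = 0.561 mA.
Collector loop: V_CE = V_CC − I_C·R_C = 9.9 − 0.561×1.8 = 8.89 V.
Since V_CE = 8.89 V > V_CE(sat) ≈ 0.2 V, the transistor is in the active region as assumed.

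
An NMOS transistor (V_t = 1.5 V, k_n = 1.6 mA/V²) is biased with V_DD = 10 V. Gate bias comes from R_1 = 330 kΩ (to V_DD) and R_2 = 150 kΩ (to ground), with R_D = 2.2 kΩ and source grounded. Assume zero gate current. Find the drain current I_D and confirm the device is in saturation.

I_D ≈ 2.1 mA

V_G = V_DD·R_2/(R_1+R_2) = 10×150/480 = 3.12 V. With the source grounded, V_GS = V_G = 3.12 V.
Assume saturation: I_D = (k_n/2)(V_GS − V_t)² = (1.6/2)×(3.12 − 1.5)² = 0.8×1.62² = 2.11 mA.
V_DS = V_DD − I_D·R_D = 10 − 2.11×2.2 = 5.35 V.
Saturation requires V_DS ≥ V_GS − V_t = 1.62 V; 5.35 ≥ 1.62 ✓.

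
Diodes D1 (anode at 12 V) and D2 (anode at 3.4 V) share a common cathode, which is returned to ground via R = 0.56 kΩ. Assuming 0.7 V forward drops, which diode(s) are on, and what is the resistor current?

Assume both conduct. Then node N would need to be at both 12−0.7 = 11.3 V and 3.4−0.7 = 2.7 V, which is impossible.
Assume only D1 conducts: V_N = 12 − 0.7 = 11.3 V, so I_R = 11.3/0.56 = 20.2 mA.
Check D2: its anode-to-cathode voltage is 3.4 − 11.3 = -7.9 V < 0.7 V, so it is off. The assumption is consistent.

Only D1 conducts; I_R ≈ 20 mA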